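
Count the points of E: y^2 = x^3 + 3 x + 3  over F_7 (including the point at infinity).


For each x in F_7, count y with y^2 = x^3 + 3 x + 3 mod 7:
  x = 1: RHS = 0, y in [0]  -> 1 point(s)
  x = 3: RHS = 4, y in [2, 5]  -> 2 point(s)
  x = 4: RHS = 2, y in [3, 4]  -> 2 point(s)
Affine points: 5. Add the point at infinity: total = 6.

#E(F_7) = 6


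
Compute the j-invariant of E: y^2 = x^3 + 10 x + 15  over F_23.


Delta = -16(4 a^3 + 27 b^2) mod 23 = 7
-1728 * (4 a)^3 = -1728 * (4*10)^3 mod 23 = 4
j = 4 * 7^(-1) mod 23 = 17

j = 17 (mod 23)


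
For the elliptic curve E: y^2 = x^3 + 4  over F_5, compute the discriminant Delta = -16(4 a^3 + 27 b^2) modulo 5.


4 a^3 + 27 b^2 = 4*0^3 + 27*4^2 = 0 + 432 = 432
Delta = -16 * (432) = -6912
Delta mod 5 = 3

Delta = 3 (mod 5)


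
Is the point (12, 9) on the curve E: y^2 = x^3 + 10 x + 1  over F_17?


Check whether y^2 = x^3 + 10 x + 1 (mod 17) for (x, y) = (12, 9).
LHS: y^2 = 9^2 mod 17 = 13
RHS: x^3 + 10 x + 1 = 12^3 + 10*12 + 1 mod 17 = 13
LHS = RHS

Yes, on the curve


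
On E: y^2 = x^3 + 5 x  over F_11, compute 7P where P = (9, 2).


k = 7 = 111_2 (binary, LSB first: 111)
Double-and-add from P = (9, 2):
  bit 0 = 1: acc = O + (9, 2) = (9, 2)
  bit 1 = 1: acc = (9, 2) + (9, 9) = O
  bit 2 = 1: acc = O + (9, 2) = (9, 2)

7P = (9, 2)


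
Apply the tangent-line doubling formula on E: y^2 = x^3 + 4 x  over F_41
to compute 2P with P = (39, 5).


Doubling: s = (3 x1^2 + a) / (2 y1)
s = (3*39^2 + 4) / (2*5) mod 41 = 18
x3 = s^2 - 2 x1 mod 41 = 18^2 - 2*39 = 0
y3 = s (x1 - x3) - y1 mod 41 = 18 * (39 - 0) - 5 = 0

2P = (0, 0)


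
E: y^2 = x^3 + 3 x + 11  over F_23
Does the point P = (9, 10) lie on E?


Check whether y^2 = x^3 + 3 x + 11 (mod 23) for (x, y) = (9, 10).
LHS: y^2 = 10^2 mod 23 = 8
RHS: x^3 + 3 x + 11 = 9^3 + 3*9 + 11 mod 23 = 8
LHS = RHS

Yes, on the curve


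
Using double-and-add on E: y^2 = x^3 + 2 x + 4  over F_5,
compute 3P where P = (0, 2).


k = 3 = 11_2 (binary, LSB first: 11)
Double-and-add from P = (0, 2):
  bit 0 = 1: acc = O + (0, 2) = (0, 2)
  bit 1 = 1: acc = (0, 2) + (4, 1) = (2, 1)

3P = (2, 1)


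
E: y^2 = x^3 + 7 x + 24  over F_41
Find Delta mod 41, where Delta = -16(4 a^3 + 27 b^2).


4 a^3 + 27 b^2 = 4*7^3 + 27*24^2 = 1372 + 15552 = 16924
Delta = -16 * (16924) = -270784
Delta mod 41 = 21

Delta = 21 (mod 41)


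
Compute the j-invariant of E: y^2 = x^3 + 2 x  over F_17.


Delta = -16(4 a^3 + 27 b^2) mod 17 = 15
-1728 * (4 a)^3 = -1728 * (4*2)^3 mod 17 = 12
j = 12 * 15^(-1) mod 17 = 11

j = 11 (mod 17)


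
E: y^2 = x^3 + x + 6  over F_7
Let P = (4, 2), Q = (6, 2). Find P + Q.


P != Q, so use the chord formula.
s = (y2 - y1) / (x2 - x1) = (0) / (2) mod 7 = 0
x3 = s^2 - x1 - x2 mod 7 = 0^2 - 4 - 6 = 4
y3 = s (x1 - x3) - y1 mod 7 = 0 * (4 - 4) - 2 = 5

P + Q = (4, 5)


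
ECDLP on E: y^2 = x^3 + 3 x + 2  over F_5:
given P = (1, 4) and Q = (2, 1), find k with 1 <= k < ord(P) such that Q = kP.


Enumerate multiples of P until we hit Q = (2, 1):
  1P = (1, 4)
  2P = (2, 4)
  3P = (2, 1)
Match found at i = 3.

k = 3


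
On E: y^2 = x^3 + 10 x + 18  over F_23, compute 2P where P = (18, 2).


Doubling: s = (3 x1^2 + a) / (2 y1)
s = (3*18^2 + 10) / (2*2) mod 23 = 4
x3 = s^2 - 2 x1 mod 23 = 4^2 - 2*18 = 3
y3 = s (x1 - x3) - y1 mod 23 = 4 * (18 - 3) - 2 = 12

2P = (3, 12)


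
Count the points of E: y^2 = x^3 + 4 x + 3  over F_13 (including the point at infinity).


For each x in F_13, count y with y^2 = x^3 + 4 x + 3 mod 13:
  x = 0: RHS = 3, y in [4, 9]  -> 2 point(s)
  x = 3: RHS = 3, y in [4, 9]  -> 2 point(s)
  x = 6: RHS = 9, y in [3, 10]  -> 2 point(s)
  x = 7: RHS = 10, y in [6, 7]  -> 2 point(s)
  x = 8: RHS = 1, y in [1, 12]  -> 2 point(s)
  x = 9: RHS = 1, y in [1, 12]  -> 2 point(s)
  x = 10: RHS = 3, y in [4, 9]  -> 2 point(s)
  x = 11: RHS = 0, y in [0]  -> 1 point(s)
Affine points: 15. Add the point at infinity: total = 16.

#E(F_13) = 16


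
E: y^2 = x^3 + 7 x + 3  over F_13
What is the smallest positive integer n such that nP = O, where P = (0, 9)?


Compute successive multiples of P until we hit O:
  1P = (0, 9)
  2P = (3, 5)
  3P = (6, 12)
  4P = (4, 2)
  5P = (8, 5)
  6P = (2, 5)
  7P = (2, 8)
  8P = (8, 8)
  ... (continuing to 13P)
  13P = O

ord(P) = 13


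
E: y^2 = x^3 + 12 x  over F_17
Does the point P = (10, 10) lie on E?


Check whether y^2 = x^3 + 12 x + 0 (mod 17) for (x, y) = (10, 10).
LHS: y^2 = 10^2 mod 17 = 15
RHS: x^3 + 12 x + 0 = 10^3 + 12*10 + 0 mod 17 = 15
LHS = RHS

Yes, on the curve


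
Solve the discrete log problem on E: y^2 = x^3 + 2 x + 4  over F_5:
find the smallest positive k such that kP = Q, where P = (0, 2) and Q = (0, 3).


Enumerate multiples of P until we hit Q = (0, 3):
  1P = (0, 2)
  2P = (4, 1)
  3P = (2, 1)
  4P = (2, 4)
  5P = (4, 4)
  6P = (0, 3)
Match found at i = 6.

k = 6


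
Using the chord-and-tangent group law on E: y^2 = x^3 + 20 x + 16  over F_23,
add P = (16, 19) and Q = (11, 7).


P != Q, so use the chord formula.
s = (y2 - y1) / (x2 - x1) = (11) / (18) mod 23 = 7
x3 = s^2 - x1 - x2 mod 23 = 7^2 - 16 - 11 = 22
y3 = s (x1 - x3) - y1 mod 23 = 7 * (16 - 22) - 19 = 8

P + Q = (22, 8)


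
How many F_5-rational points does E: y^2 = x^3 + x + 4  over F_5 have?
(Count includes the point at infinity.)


For each x in F_5, count y with y^2 = x^3 + 1 x + 4 mod 5:
  x = 0: RHS = 4, y in [2, 3]  -> 2 point(s)
  x = 1: RHS = 1, y in [1, 4]  -> 2 point(s)
  x = 2: RHS = 4, y in [2, 3]  -> 2 point(s)
  x = 3: RHS = 4, y in [2, 3]  -> 2 point(s)
Affine points: 8. Add the point at infinity: total = 9.

#E(F_5) = 9


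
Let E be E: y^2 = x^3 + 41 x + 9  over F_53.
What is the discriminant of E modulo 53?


4 a^3 + 27 b^2 = 4*41^3 + 27*9^2 = 275684 + 2187 = 277871
Delta = -16 * (277871) = -4445936
Delta mod 53 = 22

Delta = 22 (mod 53)


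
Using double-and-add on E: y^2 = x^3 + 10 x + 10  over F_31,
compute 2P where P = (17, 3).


k = 2 = 10_2 (binary, LSB first: 01)
Double-and-add from P = (17, 3):
  bit 0 = 0: acc unchanged = O
  bit 1 = 1: acc = O + (7, 12) = (7, 12)

2P = (7, 12)


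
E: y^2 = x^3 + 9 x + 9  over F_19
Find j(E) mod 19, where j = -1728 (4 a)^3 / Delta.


Delta = -16(4 a^3 + 27 b^2) mod 19 = 14
-1728 * (4 a)^3 = -1728 * (4*9)^3 mod 19 = 11
j = 11 * 14^(-1) mod 19 = 13

j = 13 (mod 19)


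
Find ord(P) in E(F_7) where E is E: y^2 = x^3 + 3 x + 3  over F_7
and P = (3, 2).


Compute successive multiples of P until we hit O:
  1P = (3, 2)
  2P = (3, 5)
  3P = O

ord(P) = 3


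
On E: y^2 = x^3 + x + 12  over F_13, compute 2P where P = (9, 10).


Doubling: s = (3 x1^2 + a) / (2 y1)
s = (3*9^2 + 1) / (2*10) mod 13 = 7
x3 = s^2 - 2 x1 mod 13 = 7^2 - 2*9 = 5
y3 = s (x1 - x3) - y1 mod 13 = 7 * (9 - 5) - 10 = 5

2P = (5, 5)


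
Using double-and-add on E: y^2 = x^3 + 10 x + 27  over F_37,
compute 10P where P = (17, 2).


k = 10 = 1010_2 (binary, LSB first: 0101)
Double-and-add from P = (17, 2):
  bit 0 = 0: acc unchanged = O
  bit 1 = 1: acc = O + (36, 4) = (36, 4)
  bit 2 = 0: acc unchanged = (36, 4)
  bit 3 = 1: acc = (36, 4) + (31, 11) = (6, 28)

10P = (6, 28)


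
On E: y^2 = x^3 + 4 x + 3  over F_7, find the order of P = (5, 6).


Compute successive multiples of P until we hit O:
  1P = (5, 6)
  2P = (5, 1)
  3P = O

ord(P) = 3


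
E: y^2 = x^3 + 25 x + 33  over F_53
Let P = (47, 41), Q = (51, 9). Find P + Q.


P != Q, so use the chord formula.
s = (y2 - y1) / (x2 - x1) = (21) / (4) mod 53 = 45
x3 = s^2 - x1 - x2 mod 53 = 45^2 - 47 - 51 = 19
y3 = s (x1 - x3) - y1 mod 53 = 45 * (47 - 19) - 41 = 0

P + Q = (19, 0)


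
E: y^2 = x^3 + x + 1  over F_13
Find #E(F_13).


For each x in F_13, count y with y^2 = x^3 + 1 x + 1 mod 13:
  x = 0: RHS = 1, y in [1, 12]  -> 2 point(s)
  x = 1: RHS = 3, y in [4, 9]  -> 2 point(s)
  x = 4: RHS = 4, y in [2, 11]  -> 2 point(s)
  x = 5: RHS = 1, y in [1, 12]  -> 2 point(s)
  x = 7: RHS = 0, y in [0]  -> 1 point(s)
  x = 8: RHS = 1, y in [1, 12]  -> 2 point(s)
  x = 10: RHS = 10, y in [6, 7]  -> 2 point(s)
  x = 11: RHS = 4, y in [2, 11]  -> 2 point(s)
  x = 12: RHS = 12, y in [5, 8]  -> 2 point(s)
Affine points: 17. Add the point at infinity: total = 18.

#E(F_13) = 18


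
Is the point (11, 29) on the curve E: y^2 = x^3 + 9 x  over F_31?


Check whether y^2 = x^3 + 9 x + 0 (mod 31) for (x, y) = (11, 29).
LHS: y^2 = 29^2 mod 31 = 4
RHS: x^3 + 9 x + 0 = 11^3 + 9*11 + 0 mod 31 = 4
LHS = RHS

Yes, on the curve


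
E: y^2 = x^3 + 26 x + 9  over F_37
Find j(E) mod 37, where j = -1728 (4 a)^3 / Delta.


Delta = -16(4 a^3 + 27 b^2) mod 37 = 20
-1728 * (4 a)^3 = -1728 * (4*26)^3 mod 37 = 1
j = 1 * 20^(-1) mod 37 = 13

j = 13 (mod 37)


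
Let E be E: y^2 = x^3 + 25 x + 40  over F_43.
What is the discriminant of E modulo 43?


4 a^3 + 27 b^2 = 4*25^3 + 27*40^2 = 62500 + 43200 = 105700
Delta = -16 * (105700) = -1691200
Delta mod 43 = 33

Delta = 33 (mod 43)


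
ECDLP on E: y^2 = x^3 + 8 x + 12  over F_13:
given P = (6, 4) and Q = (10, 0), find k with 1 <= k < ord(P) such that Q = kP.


Enumerate multiples of P until we hit Q = (10, 0):
  1P = (6, 4)
  2P = (0, 5)
  3P = (11, 12)
  4P = (10, 0)
Match found at i = 4.

k = 4


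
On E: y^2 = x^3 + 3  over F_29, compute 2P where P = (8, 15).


Doubling: s = (3 x1^2 + a) / (2 y1)
s = (3*8^2 + 0) / (2*15) mod 29 = 18
x3 = s^2 - 2 x1 mod 29 = 18^2 - 2*8 = 18
y3 = s (x1 - x3) - y1 mod 29 = 18 * (8 - 18) - 15 = 8

2P = (18, 8)


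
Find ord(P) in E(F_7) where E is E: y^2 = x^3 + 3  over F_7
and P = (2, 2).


Compute successive multiples of P until we hit O:
  1P = (2, 2)
  2P = (5, 3)
  3P = (4, 2)
  4P = (1, 5)
  5P = (6, 3)
  6P = (3, 3)
  7P = (3, 4)
  8P = (6, 4)
  ... (continuing to 13P)
  13P = O

ord(P) = 13


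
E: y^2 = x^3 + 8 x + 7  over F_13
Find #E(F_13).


For each x in F_13, count y with y^2 = x^3 + 8 x + 7 mod 13:
  x = 1: RHS = 3, y in [4, 9]  -> 2 point(s)
  x = 4: RHS = 12, y in [5, 8]  -> 2 point(s)
  x = 5: RHS = 3, y in [4, 9]  -> 2 point(s)
  x = 7: RHS = 3, y in [4, 9]  -> 2 point(s)
  x = 11: RHS = 9, y in [3, 10]  -> 2 point(s)
Affine points: 10. Add the point at infinity: total = 11.

#E(F_13) = 11


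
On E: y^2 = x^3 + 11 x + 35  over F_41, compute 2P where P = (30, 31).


Doubling: s = (3 x1^2 + a) / (2 y1)
s = (3*30^2 + 11) / (2*31) mod 41 = 10
x3 = s^2 - 2 x1 mod 41 = 10^2 - 2*30 = 40
y3 = s (x1 - x3) - y1 mod 41 = 10 * (30 - 40) - 31 = 33

2P = (40, 33)


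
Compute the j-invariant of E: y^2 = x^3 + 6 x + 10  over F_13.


Delta = -16(4 a^3 + 27 b^2) mod 13 = 7
-1728 * (4 a)^3 = -1728 * (4*6)^3 mod 13 = 5
j = 5 * 7^(-1) mod 13 = 10

j = 10 (mod 13)


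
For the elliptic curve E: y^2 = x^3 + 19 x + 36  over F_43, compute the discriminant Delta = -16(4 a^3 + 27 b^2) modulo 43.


4 a^3 + 27 b^2 = 4*19^3 + 27*36^2 = 27436 + 34992 = 62428
Delta = -16 * (62428) = -998848
Delta mod 43 = 42

Delta = 42 (mod 43)


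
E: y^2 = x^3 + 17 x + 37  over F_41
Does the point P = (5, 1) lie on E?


Check whether y^2 = x^3 + 17 x + 37 (mod 41) for (x, y) = (5, 1).
LHS: y^2 = 1^2 mod 41 = 1
RHS: x^3 + 17 x + 37 = 5^3 + 17*5 + 37 mod 41 = 1
LHS = RHS

Yes, on the curve


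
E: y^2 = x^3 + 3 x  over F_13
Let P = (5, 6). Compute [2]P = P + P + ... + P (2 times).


k = 2 = 10_2 (binary, LSB first: 01)
Double-and-add from P = (5, 6):
  bit 0 = 0: acc unchanged = O
  bit 1 = 1: acc = O + (3, 7) = (3, 7)

2P = (3, 7)


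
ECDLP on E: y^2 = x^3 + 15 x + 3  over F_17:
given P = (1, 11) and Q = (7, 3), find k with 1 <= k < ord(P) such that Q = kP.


Enumerate multiples of P until we hit Q = (7, 3):
  1P = (1, 11)
  2P = (13, 7)
  3P = (5, 13)
  4P = (7, 3)
Match found at i = 4.

k = 4


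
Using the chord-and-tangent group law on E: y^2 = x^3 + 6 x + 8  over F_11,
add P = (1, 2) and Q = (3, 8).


P != Q, so use the chord formula.
s = (y2 - y1) / (x2 - x1) = (6) / (2) mod 11 = 3
x3 = s^2 - x1 - x2 mod 11 = 3^2 - 1 - 3 = 5
y3 = s (x1 - x3) - y1 mod 11 = 3 * (1 - 5) - 2 = 8

P + Q = (5, 8)


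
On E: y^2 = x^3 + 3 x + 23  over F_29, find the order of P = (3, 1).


Compute successive multiples of P until we hit O:
  1P = (3, 1)
  2P = (16, 7)
  3P = (26, 4)
  4P = (22, 23)
  5P = (10, 26)
  6P = (11, 16)
  7P = (9, 24)
  8P = (18, 14)
  ... (continuing to 33P)
  33P = O

ord(P) = 33


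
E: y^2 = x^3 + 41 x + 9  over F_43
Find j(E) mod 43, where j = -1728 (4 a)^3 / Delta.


Delta = -16(4 a^3 + 27 b^2) mod 43 = 6
-1728 * (4 a)^3 = -1728 * (4*41)^3 mod 43 = 11
j = 11 * 6^(-1) mod 43 = 9

j = 9 (mod 43)


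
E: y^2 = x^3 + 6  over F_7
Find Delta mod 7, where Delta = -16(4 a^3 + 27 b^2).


4 a^3 + 27 b^2 = 4*0^3 + 27*6^2 = 0 + 972 = 972
Delta = -16 * (972) = -15552
Delta mod 7 = 2

Delta = 2 (mod 7)


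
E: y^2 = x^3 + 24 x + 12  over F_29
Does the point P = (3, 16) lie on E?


Check whether y^2 = x^3 + 24 x + 12 (mod 29) for (x, y) = (3, 16).
LHS: y^2 = 16^2 mod 29 = 24
RHS: x^3 + 24 x + 12 = 3^3 + 24*3 + 12 mod 29 = 24
LHS = RHS

Yes, on the curve


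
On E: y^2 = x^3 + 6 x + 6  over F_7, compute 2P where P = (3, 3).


Doubling: s = (3 x1^2 + a) / (2 y1)
s = (3*3^2 + 6) / (2*3) mod 7 = 2
x3 = s^2 - 2 x1 mod 7 = 2^2 - 2*3 = 5
y3 = s (x1 - x3) - y1 mod 7 = 2 * (3 - 5) - 3 = 0

2P = (5, 0)


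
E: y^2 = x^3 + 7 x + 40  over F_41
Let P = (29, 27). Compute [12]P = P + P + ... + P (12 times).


k = 12 = 1100_2 (binary, LSB first: 0011)
Double-and-add from P = (29, 27):
  bit 0 = 0: acc unchanged = O
  bit 1 = 0: acc unchanged = O
  bit 2 = 1: acc = O + (40, 14) = (40, 14)
  bit 3 = 1: acc = (40, 14) + (22, 10) = (16, 5)

12P = (16, 5)


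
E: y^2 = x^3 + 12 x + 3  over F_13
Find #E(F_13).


For each x in F_13, count y with y^2 = x^3 + 12 x + 3 mod 13:
  x = 0: RHS = 3, y in [4, 9]  -> 2 point(s)
  x = 1: RHS = 3, y in [4, 9]  -> 2 point(s)
  x = 2: RHS = 9, y in [3, 10]  -> 2 point(s)
  x = 3: RHS = 1, y in [1, 12]  -> 2 point(s)
  x = 7: RHS = 1, y in [1, 12]  -> 2 point(s)
  x = 8: RHS = 0, y in [0]  -> 1 point(s)
  x = 11: RHS = 10, y in [6, 7]  -> 2 point(s)
  x = 12: RHS = 3, y in [4, 9]  -> 2 point(s)
Affine points: 15. Add the point at infinity: total = 16.

#E(F_13) = 16


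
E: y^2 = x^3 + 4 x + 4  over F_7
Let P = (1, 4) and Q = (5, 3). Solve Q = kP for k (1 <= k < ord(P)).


Enumerate multiples of P until we hit Q = (5, 3):
  1P = (1, 4)
  2P = (5, 3)
Match found at i = 2.

k = 2


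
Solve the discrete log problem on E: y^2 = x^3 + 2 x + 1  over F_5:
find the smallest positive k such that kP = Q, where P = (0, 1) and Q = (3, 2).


Enumerate multiples of P until we hit Q = (3, 2):
  1P = (0, 1)
  2P = (1, 3)
  3P = (3, 3)
  4P = (3, 2)
Match found at i = 4.

k = 4


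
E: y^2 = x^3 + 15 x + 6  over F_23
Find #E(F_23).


For each x in F_23, count y with y^2 = x^3 + 15 x + 6 mod 23:
  x = 0: RHS = 6, y in [11, 12]  -> 2 point(s)
  x = 3: RHS = 9, y in [3, 20]  -> 2 point(s)
  x = 6: RHS = 13, y in [6, 17]  -> 2 point(s)
  x = 10: RHS = 6, y in [11, 12]  -> 2 point(s)
  x = 13: RHS = 6, y in [11, 12]  -> 2 point(s)
  x = 14: RHS = 16, y in [4, 19]  -> 2 point(s)
  x = 15: RHS = 18, y in [8, 15]  -> 2 point(s)
  x = 16: RHS = 18, y in [8, 15]  -> 2 point(s)
  x = 18: RHS = 13, y in [6, 17]  -> 2 point(s)
  x = 20: RHS = 3, y in [7, 16]  -> 2 point(s)
  x = 22: RHS = 13, y in [6, 17]  -> 2 point(s)
Affine points: 22. Add the point at infinity: total = 23.

#E(F_23) = 23


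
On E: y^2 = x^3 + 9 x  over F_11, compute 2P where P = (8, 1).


k = 2 = 10_2 (binary, LSB first: 01)
Double-and-add from P = (8, 1):
  bit 0 = 0: acc unchanged = O
  bit 1 = 1: acc = O + (0, 0) = (0, 0)

2P = (0, 0)


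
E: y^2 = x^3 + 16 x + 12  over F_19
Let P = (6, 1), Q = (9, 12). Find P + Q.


P != Q, so use the chord formula.
s = (y2 - y1) / (x2 - x1) = (11) / (3) mod 19 = 10
x3 = s^2 - x1 - x2 mod 19 = 10^2 - 6 - 9 = 9
y3 = s (x1 - x3) - y1 mod 19 = 10 * (6 - 9) - 1 = 7

P + Q = (9, 7)


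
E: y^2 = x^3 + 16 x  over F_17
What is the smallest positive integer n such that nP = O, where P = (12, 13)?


Compute successive multiples of P until we hit O:
  1P = (12, 13)
  2P = (1, 0)
  3P = (12, 4)
  4P = O

ord(P) = 4


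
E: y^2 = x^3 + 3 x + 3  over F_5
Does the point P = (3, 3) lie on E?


Check whether y^2 = x^3 + 3 x + 3 (mod 5) for (x, y) = (3, 3).
LHS: y^2 = 3^2 mod 5 = 4
RHS: x^3 + 3 x + 3 = 3^3 + 3*3 + 3 mod 5 = 4
LHS = RHS

Yes, on the curve


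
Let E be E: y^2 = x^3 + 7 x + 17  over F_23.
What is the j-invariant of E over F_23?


Delta = -16(4 a^3 + 27 b^2) mod 23 = 9
-1728 * (4 a)^3 = -1728 * (4*7)^3 mod 23 = 16
j = 16 * 9^(-1) mod 23 = 12

j = 12 (mod 23)


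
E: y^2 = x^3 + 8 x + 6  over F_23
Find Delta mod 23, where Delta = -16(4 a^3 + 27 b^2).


4 a^3 + 27 b^2 = 4*8^3 + 27*6^2 = 2048 + 972 = 3020
Delta = -16 * (3020) = -48320
Delta mod 23 = 3

Delta = 3 (mod 23)


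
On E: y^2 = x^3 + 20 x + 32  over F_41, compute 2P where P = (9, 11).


Doubling: s = (3 x1^2 + a) / (2 y1)
s = (3*9^2 + 20) / (2*11) mod 41 = 25
x3 = s^2 - 2 x1 mod 41 = 25^2 - 2*9 = 33
y3 = s (x1 - x3) - y1 mod 41 = 25 * (9 - 33) - 11 = 4

2P = (33, 4)


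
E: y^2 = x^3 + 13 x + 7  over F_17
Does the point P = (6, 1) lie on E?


Check whether y^2 = x^3 + 13 x + 7 (mod 17) for (x, y) = (6, 1).
LHS: y^2 = 1^2 mod 17 = 1
RHS: x^3 + 13 x + 7 = 6^3 + 13*6 + 7 mod 17 = 12
LHS != RHS

No, not on the curve


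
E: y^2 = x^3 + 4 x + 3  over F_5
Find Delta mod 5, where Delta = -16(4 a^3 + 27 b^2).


4 a^3 + 27 b^2 = 4*4^3 + 27*3^2 = 256 + 243 = 499
Delta = -16 * (499) = -7984
Delta mod 5 = 1

Delta = 1 (mod 5)


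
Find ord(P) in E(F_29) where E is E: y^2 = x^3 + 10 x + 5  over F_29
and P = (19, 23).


Compute successive multiples of P until we hit O:
  1P = (19, 23)
  2P = (26, 8)
  3P = (17, 10)
  4P = (28, 20)
  5P = (24, 27)
  6P = (11, 24)
  7P = (4, 15)
  8P = (1, 4)
  ... (continuing to 31P)
  31P = O

ord(P) = 31


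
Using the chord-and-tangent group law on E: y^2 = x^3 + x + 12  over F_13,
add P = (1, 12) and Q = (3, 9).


P != Q, so use the chord formula.
s = (y2 - y1) / (x2 - x1) = (10) / (2) mod 13 = 5
x3 = s^2 - x1 - x2 mod 13 = 5^2 - 1 - 3 = 8
y3 = s (x1 - x3) - y1 mod 13 = 5 * (1 - 8) - 12 = 5

P + Q = (8, 5)


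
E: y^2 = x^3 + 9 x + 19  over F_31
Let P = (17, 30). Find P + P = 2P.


Doubling: s = (3 x1^2 + a) / (2 y1)
s = (3*17^2 + 9) / (2*30) mod 31 = 27
x3 = s^2 - 2 x1 mod 31 = 27^2 - 2*17 = 13
y3 = s (x1 - x3) - y1 mod 31 = 27 * (17 - 13) - 30 = 16

2P = (13, 16)


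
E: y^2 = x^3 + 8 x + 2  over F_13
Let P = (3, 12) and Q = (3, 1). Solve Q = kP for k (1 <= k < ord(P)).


Enumerate multiples of P until we hit Q = (3, 1):
  1P = (3, 12)
  2P = (11, 11)
  3P = (11, 2)
  4P = (3, 1)
Match found at i = 4.

k = 4


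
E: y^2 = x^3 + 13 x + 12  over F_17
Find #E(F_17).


For each x in F_17, count y with y^2 = x^3 + 13 x + 12 mod 17:
  x = 1: RHS = 9, y in [3, 14]  -> 2 point(s)
  x = 4: RHS = 9, y in [3, 14]  -> 2 point(s)
  x = 5: RHS = 15, y in [7, 10]  -> 2 point(s)
  x = 6: RHS = 0, y in [0]  -> 1 point(s)
  x = 7: RHS = 4, y in [2, 15]  -> 2 point(s)
  x = 8: RHS = 16, y in [4, 13]  -> 2 point(s)
  x = 9: RHS = 8, y in [5, 12]  -> 2 point(s)
  x = 12: RHS = 9, y in [3, 14]  -> 2 point(s)
  x = 13: RHS = 15, y in [7, 10]  -> 2 point(s)
  x = 16: RHS = 15, y in [7, 10]  -> 2 point(s)
Affine points: 19. Add the point at infinity: total = 20.

#E(F_17) = 20


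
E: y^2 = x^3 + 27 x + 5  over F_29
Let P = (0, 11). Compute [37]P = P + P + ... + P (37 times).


k = 37 = 100101_2 (binary, LSB first: 101001)
Double-and-add from P = (0, 11):
  bit 0 = 1: acc = O + (0, 11) = (0, 11)
  bit 1 = 0: acc unchanged = (0, 11)
  bit 2 = 1: acc = (0, 11) + (26, 19) = (23, 2)
  bit 3 = 0: acc unchanged = (23, 2)
  bit 4 = 0: acc unchanged = (23, 2)
  bit 5 = 1: acc = (23, 2) + (22, 16) = (6, 21)

37P = (6, 21)


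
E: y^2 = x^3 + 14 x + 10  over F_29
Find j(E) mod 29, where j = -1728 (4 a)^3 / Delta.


Delta = -16(4 a^3 + 27 b^2) mod 29 = 18
-1728 * (4 a)^3 = -1728 * (4*14)^3 mod 29 = 20
j = 20 * 18^(-1) mod 29 = 14

j = 14 (mod 29)


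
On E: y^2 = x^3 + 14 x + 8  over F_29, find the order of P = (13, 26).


Compute successive multiples of P until we hit O:
  1P = (13, 26)
  2P = (28, 15)
  3P = (8, 9)
  4P = (1, 9)
  5P = (16, 6)
  6P = (9, 15)
  7P = (20, 20)
  8P = (21, 14)
  ... (continuing to 26P)
  26P = O

ord(P) = 26


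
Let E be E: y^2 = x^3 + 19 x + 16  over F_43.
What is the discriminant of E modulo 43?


4 a^3 + 27 b^2 = 4*19^3 + 27*16^2 = 27436 + 6912 = 34348
Delta = -16 * (34348) = -549568
Delta mod 43 = 15

Delta = 15 (mod 43)


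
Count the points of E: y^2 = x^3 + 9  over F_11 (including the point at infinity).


For each x in F_11, count y with y^2 = x^3 + 0 x + 9 mod 11:
  x = 0: RHS = 9, y in [3, 8]  -> 2 point(s)
  x = 3: RHS = 3, y in [5, 6]  -> 2 point(s)
  x = 6: RHS = 5, y in [4, 7]  -> 2 point(s)
  x = 7: RHS = 0, y in [0]  -> 1 point(s)
  x = 8: RHS = 4, y in [2, 9]  -> 2 point(s)
  x = 9: RHS = 1, y in [1, 10]  -> 2 point(s)
Affine points: 11. Add the point at infinity: total = 12.

#E(F_11) = 12


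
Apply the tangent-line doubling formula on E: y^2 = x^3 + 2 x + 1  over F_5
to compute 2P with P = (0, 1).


Doubling: s = (3 x1^2 + a) / (2 y1)
s = (3*0^2 + 2) / (2*1) mod 5 = 1
x3 = s^2 - 2 x1 mod 5 = 1^2 - 2*0 = 1
y3 = s (x1 - x3) - y1 mod 5 = 1 * (0 - 1) - 1 = 3

2P = (1, 3)


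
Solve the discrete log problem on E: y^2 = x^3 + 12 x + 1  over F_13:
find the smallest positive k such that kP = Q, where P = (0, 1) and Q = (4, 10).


Enumerate multiples of P until we hit Q = (4, 10):
  1P = (0, 1)
  2P = (10, 4)
  3P = (4, 3)
  4P = (6, 9)
  5P = (3, 8)
  6P = (1, 1)
  7P = (12, 12)
  8P = (5, 2)
  9P = (7, 8)
  10P = (7, 5)
  11P = (5, 11)
  12P = (12, 1)
  13P = (1, 12)
  14P = (3, 5)
  15P = (6, 4)
  16P = (4, 10)
Match found at i = 16.

k = 16


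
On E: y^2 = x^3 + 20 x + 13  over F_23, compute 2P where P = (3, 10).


k = 2 = 10_2 (binary, LSB first: 01)
Double-and-add from P = (3, 10):
  bit 0 = 0: acc unchanged = O
  bit 1 = 1: acc = O + (12, 16) = (12, 16)

2P = (12, 16)


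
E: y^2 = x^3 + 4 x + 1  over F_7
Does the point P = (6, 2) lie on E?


Check whether y^2 = x^3 + 4 x + 1 (mod 7) for (x, y) = (6, 2).
LHS: y^2 = 2^2 mod 7 = 4
RHS: x^3 + 4 x + 1 = 6^3 + 4*6 + 1 mod 7 = 3
LHS != RHS

No, not on the curve


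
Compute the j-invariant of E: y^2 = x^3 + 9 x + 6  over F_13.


Delta = -16(4 a^3 + 27 b^2) mod 13 = 10
-1728 * (4 a)^3 = -1728 * (4*9)^3 mod 13 = 12
j = 12 * 10^(-1) mod 13 = 9

j = 9 (mod 13)


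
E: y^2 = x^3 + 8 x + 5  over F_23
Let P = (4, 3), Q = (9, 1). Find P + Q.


P != Q, so use the chord formula.
s = (y2 - y1) / (x2 - x1) = (21) / (5) mod 23 = 18
x3 = s^2 - x1 - x2 mod 23 = 18^2 - 4 - 9 = 12
y3 = s (x1 - x3) - y1 mod 23 = 18 * (4 - 12) - 3 = 14

P + Q = (12, 14)


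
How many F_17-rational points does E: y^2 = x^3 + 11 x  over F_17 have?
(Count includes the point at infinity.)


For each x in F_17, count y with y^2 = x^3 + 11 x + 0 mod 17:
  x = 0: RHS = 0, y in [0]  -> 1 point(s)
  x = 2: RHS = 13, y in [8, 9]  -> 2 point(s)
  x = 3: RHS = 9, y in [3, 14]  -> 2 point(s)
  x = 14: RHS = 8, y in [5, 12]  -> 2 point(s)
  x = 15: RHS = 4, y in [2, 15]  -> 2 point(s)
Affine points: 9. Add the point at infinity: total = 10.

#E(F_17) = 10


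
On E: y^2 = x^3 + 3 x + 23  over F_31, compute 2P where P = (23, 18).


Doubling: s = (3 x1^2 + a) / (2 y1)
s = (3*23^2 + 3) / (2*18) mod 31 = 8
x3 = s^2 - 2 x1 mod 31 = 8^2 - 2*23 = 18
y3 = s (x1 - x3) - y1 mod 31 = 8 * (23 - 18) - 18 = 22

2P = (18, 22)


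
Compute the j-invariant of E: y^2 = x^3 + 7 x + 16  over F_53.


Delta = -16(4 a^3 + 27 b^2) mod 53 = 9
-1728 * (4 a)^3 = -1728 * (4*7)^3 mod 53 = 51
j = 51 * 9^(-1) mod 53 = 41

j = 41 (mod 53)


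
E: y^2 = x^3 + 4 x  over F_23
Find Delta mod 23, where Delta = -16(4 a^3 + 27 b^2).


4 a^3 + 27 b^2 = 4*4^3 + 27*0^2 = 256 + 0 = 256
Delta = -16 * (256) = -4096
Delta mod 23 = 21

Delta = 21 (mod 23)


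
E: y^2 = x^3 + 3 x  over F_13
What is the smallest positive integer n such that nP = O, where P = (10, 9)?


Compute successive multiples of P until we hit O:
  1P = (10, 9)
  2P = (3, 7)
  3P = (3, 6)
  4P = (10, 4)
  5P = O

ord(P) = 5


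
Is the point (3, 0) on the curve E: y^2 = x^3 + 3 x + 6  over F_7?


Check whether y^2 = x^3 + 3 x + 6 (mod 7) for (x, y) = (3, 0).
LHS: y^2 = 0^2 mod 7 = 0
RHS: x^3 + 3 x + 6 = 3^3 + 3*3 + 6 mod 7 = 0
LHS = RHS

Yes, on the curve


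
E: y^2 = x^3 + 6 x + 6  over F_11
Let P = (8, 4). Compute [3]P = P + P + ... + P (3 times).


k = 3 = 11_2 (binary, LSB first: 11)
Double-and-add from P = (8, 4):
  bit 0 = 1: acc = O + (8, 4) = (8, 4)
  bit 1 = 1: acc = (8, 4) + (6, 7) = (2, 9)

3P = (2, 9)


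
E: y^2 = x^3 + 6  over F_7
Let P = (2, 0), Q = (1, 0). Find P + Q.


P != Q, so use the chord formula.
s = (y2 - y1) / (x2 - x1) = (0) / (6) mod 7 = 0
x3 = s^2 - x1 - x2 mod 7 = 0^2 - 2 - 1 = 4
y3 = s (x1 - x3) - y1 mod 7 = 0 * (2 - 4) - 0 = 0

P + Q = (4, 0)


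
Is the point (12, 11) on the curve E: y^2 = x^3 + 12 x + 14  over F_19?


Check whether y^2 = x^3 + 12 x + 14 (mod 19) for (x, y) = (12, 11).
LHS: y^2 = 11^2 mod 19 = 7
RHS: x^3 + 12 x + 14 = 12^3 + 12*12 + 14 mod 19 = 5
LHS != RHS

No, not on the curve


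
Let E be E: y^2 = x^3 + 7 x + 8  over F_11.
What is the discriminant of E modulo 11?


4 a^3 + 27 b^2 = 4*7^3 + 27*8^2 = 1372 + 1728 = 3100
Delta = -16 * (3100) = -49600
Delta mod 11 = 10

Delta = 10 (mod 11)


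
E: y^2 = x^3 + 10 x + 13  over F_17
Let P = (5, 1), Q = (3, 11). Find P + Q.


P != Q, so use the chord formula.
s = (y2 - y1) / (x2 - x1) = (10) / (15) mod 17 = 12
x3 = s^2 - x1 - x2 mod 17 = 12^2 - 5 - 3 = 0
y3 = s (x1 - x3) - y1 mod 17 = 12 * (5 - 0) - 1 = 8

P + Q = (0, 8)


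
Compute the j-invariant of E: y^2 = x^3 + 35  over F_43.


Delta = -16(4 a^3 + 27 b^2) mod 43 = 1
-1728 * (4 a)^3 = -1728 * (4*0)^3 mod 43 = 0
j = 0 * 1^(-1) mod 43 = 0

j = 0 (mod 43)


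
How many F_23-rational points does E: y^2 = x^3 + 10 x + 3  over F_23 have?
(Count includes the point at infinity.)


For each x in F_23, count y with y^2 = x^3 + 10 x + 3 mod 23:
  x = 0: RHS = 3, y in [7, 16]  -> 2 point(s)
  x = 2: RHS = 8, y in [10, 13]  -> 2 point(s)
  x = 6: RHS = 3, y in [7, 16]  -> 2 point(s)
  x = 7: RHS = 2, y in [5, 18]  -> 2 point(s)
  x = 11: RHS = 18, y in [8, 15]  -> 2 point(s)
  x = 14: RHS = 12, y in [9, 14]  -> 2 point(s)
  x = 15: RHS = 9, y in [3, 20]  -> 2 point(s)
  x = 16: RHS = 4, y in [2, 21]  -> 2 point(s)
  x = 17: RHS = 3, y in [7, 16]  -> 2 point(s)
  x = 18: RHS = 12, y in [9, 14]  -> 2 point(s)
Affine points: 20. Add the point at infinity: total = 21.

#E(F_23) = 21


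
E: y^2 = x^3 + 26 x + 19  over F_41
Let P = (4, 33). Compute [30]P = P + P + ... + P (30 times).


k = 30 = 11110_2 (binary, LSB first: 01111)
Double-and-add from P = (4, 33):
  bit 0 = 0: acc unchanged = O
  bit 1 = 1: acc = O + (23, 19) = (23, 19)
  bit 2 = 1: acc = (23, 19) + (35, 37) = (16, 12)
  bit 3 = 1: acc = (16, 12) + (3, 1) = (38, 23)
  bit 4 = 1: acc = (38, 23) + (30, 1) = (19, 19)

30P = (19, 19)


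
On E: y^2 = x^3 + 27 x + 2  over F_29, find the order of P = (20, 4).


Compute successive multiples of P until we hit O:
  1P = (20, 4)
  2P = (17, 3)
  3P = (5, 1)
  4P = (11, 21)
  5P = (3, 9)
  6P = (10, 5)
  7P = (8, 18)
  8P = (8, 11)
  ... (continuing to 15P)
  15P = O

ord(P) = 15


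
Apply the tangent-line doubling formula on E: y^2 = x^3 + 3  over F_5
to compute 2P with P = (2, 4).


Doubling: s = (3 x1^2 + a) / (2 y1)
s = (3*2^2 + 0) / (2*4) mod 5 = 4
x3 = s^2 - 2 x1 mod 5 = 4^2 - 2*2 = 2
y3 = s (x1 - x3) - y1 mod 5 = 4 * (2 - 2) - 4 = 1

2P = (2, 1)


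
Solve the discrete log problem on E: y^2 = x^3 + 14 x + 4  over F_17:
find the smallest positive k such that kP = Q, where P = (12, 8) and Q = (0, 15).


Enumerate multiples of P until we hit Q = (0, 15):
  1P = (12, 8)
  2P = (9, 14)
  3P = (0, 2)
  4P = (1, 6)
  5P = (6, 7)
  6P = (8, 4)
  7P = (15, 6)
  8P = (15, 11)
  9P = (8, 13)
  10P = (6, 10)
  11P = (1, 11)
  12P = (0, 15)
Match found at i = 12.

k = 12


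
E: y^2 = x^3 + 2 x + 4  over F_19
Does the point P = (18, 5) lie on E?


Check whether y^2 = x^3 + 2 x + 4 (mod 19) for (x, y) = (18, 5).
LHS: y^2 = 5^2 mod 19 = 6
RHS: x^3 + 2 x + 4 = 18^3 + 2*18 + 4 mod 19 = 1
LHS != RHS

No, not on the curve


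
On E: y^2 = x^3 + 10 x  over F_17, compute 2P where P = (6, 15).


k = 2 = 10_2 (binary, LSB first: 01)
Double-and-add from P = (6, 15):
  bit 0 = 0: acc unchanged = O
  bit 1 = 1: acc = O + (4, 11) = (4, 11)

2P = (4, 11)


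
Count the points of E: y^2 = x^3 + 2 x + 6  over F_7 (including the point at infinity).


For each x in F_7, count y with y^2 = x^3 + 2 x + 6 mod 7:
  x = 1: RHS = 2, y in [3, 4]  -> 2 point(s)
  x = 2: RHS = 4, y in [2, 5]  -> 2 point(s)
  x = 3: RHS = 4, y in [2, 5]  -> 2 point(s)
  x = 4: RHS = 1, y in [1, 6]  -> 2 point(s)
  x = 5: RHS = 1, y in [1, 6]  -> 2 point(s)
Affine points: 10. Add the point at infinity: total = 11.

#E(F_7) = 11


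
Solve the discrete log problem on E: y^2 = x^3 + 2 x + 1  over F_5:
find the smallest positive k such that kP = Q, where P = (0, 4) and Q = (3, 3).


Enumerate multiples of P until we hit Q = (3, 3):
  1P = (0, 4)
  2P = (1, 2)
  3P = (3, 2)
  4P = (3, 3)
Match found at i = 4.

k = 4


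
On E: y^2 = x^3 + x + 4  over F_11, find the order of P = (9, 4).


Compute successive multiples of P until we hit O:
  1P = (9, 4)
  2P = (2, 6)
  3P = (3, 10)
  4P = (0, 9)
  5P = (0, 2)
  6P = (3, 1)
  7P = (2, 5)
  8P = (9, 7)
  ... (continuing to 9P)
  9P = O

ord(P) = 9


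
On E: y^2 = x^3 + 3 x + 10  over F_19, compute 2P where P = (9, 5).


Doubling: s = (3 x1^2 + a) / (2 y1)
s = (3*9^2 + 3) / (2*5) mod 19 = 17
x3 = s^2 - 2 x1 mod 19 = 17^2 - 2*9 = 5
y3 = s (x1 - x3) - y1 mod 19 = 17 * (9 - 5) - 5 = 6

2P = (5, 6)


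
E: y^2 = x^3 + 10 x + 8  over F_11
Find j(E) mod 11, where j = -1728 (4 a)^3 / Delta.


Delta = -16(4 a^3 + 27 b^2) mod 11 = 4
-1728 * (4 a)^3 = -1728 * (4*10)^3 mod 11 = 9
j = 9 * 4^(-1) mod 11 = 5

j = 5 (mod 11)


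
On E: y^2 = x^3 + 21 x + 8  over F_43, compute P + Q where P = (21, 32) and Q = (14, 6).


P != Q, so use the chord formula.
s = (y2 - y1) / (x2 - x1) = (17) / (36) mod 43 = 16
x3 = s^2 - x1 - x2 mod 43 = 16^2 - 21 - 14 = 6
y3 = s (x1 - x3) - y1 mod 43 = 16 * (21 - 6) - 32 = 36

P + Q = (6, 36)


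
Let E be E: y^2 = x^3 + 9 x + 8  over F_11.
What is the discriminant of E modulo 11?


4 a^3 + 27 b^2 = 4*9^3 + 27*8^2 = 2916 + 1728 = 4644
Delta = -16 * (4644) = -74304
Delta mod 11 = 1

Delta = 1 (mod 11)


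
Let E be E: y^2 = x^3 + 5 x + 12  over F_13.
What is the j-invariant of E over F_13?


Delta = -16(4 a^3 + 27 b^2) mod 13 = 5
-1728 * (4 a)^3 = -1728 * (4*5)^3 mod 13 = 5
j = 5 * 5^(-1) mod 13 = 1

j = 1 (mod 13)


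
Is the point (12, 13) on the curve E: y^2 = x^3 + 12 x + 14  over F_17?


Check whether y^2 = x^3 + 12 x + 14 (mod 17) for (x, y) = (12, 13).
LHS: y^2 = 13^2 mod 17 = 16
RHS: x^3 + 12 x + 14 = 12^3 + 12*12 + 14 mod 17 = 16
LHS = RHS

Yes, on the curve


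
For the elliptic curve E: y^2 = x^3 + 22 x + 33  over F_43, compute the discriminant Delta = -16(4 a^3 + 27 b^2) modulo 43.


4 a^3 + 27 b^2 = 4*22^3 + 27*33^2 = 42592 + 29403 = 71995
Delta = -16 * (71995) = -1151920
Delta mod 43 = 7

Delta = 7 (mod 43)


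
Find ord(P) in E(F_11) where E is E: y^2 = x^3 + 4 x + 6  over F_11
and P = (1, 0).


Compute successive multiples of P until we hit O:
  1P = (1, 0)
  2P = O

ord(P) = 2


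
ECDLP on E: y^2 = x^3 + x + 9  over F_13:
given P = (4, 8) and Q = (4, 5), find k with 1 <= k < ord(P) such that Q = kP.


Enumerate multiples of P until we hit Q = (4, 5):
  1P = (4, 8)
  2P = (6, 7)
  3P = (0, 3)
  4P = (0, 10)
  5P = (6, 6)
  6P = (4, 5)
Match found at i = 6.

k = 6


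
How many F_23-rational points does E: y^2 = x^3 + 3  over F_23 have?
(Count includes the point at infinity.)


For each x in F_23, count y with y^2 = x^3 + 0 x + 3 mod 23:
  x = 0: RHS = 3, y in [7, 16]  -> 2 point(s)
  x = 1: RHS = 4, y in [2, 21]  -> 2 point(s)
  x = 5: RHS = 13, y in [6, 17]  -> 2 point(s)
  x = 6: RHS = 12, y in [9, 14]  -> 2 point(s)
  x = 7: RHS = 1, y in [1, 22]  -> 2 point(s)
  x = 8: RHS = 9, y in [3, 20]  -> 2 point(s)
  x = 11: RHS = 0, y in [0]  -> 1 point(s)
  x = 12: RHS = 6, y in [11, 12]  -> 2 point(s)
  x = 18: RHS = 16, y in [4, 19]  -> 2 point(s)
  x = 19: RHS = 8, y in [10, 13]  -> 2 point(s)
  x = 21: RHS = 18, y in [8, 15]  -> 2 point(s)
  x = 22: RHS = 2, y in [5, 18]  -> 2 point(s)
Affine points: 23. Add the point at infinity: total = 24.

#E(F_23) = 24


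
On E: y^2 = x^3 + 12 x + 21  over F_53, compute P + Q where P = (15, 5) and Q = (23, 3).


P != Q, so use the chord formula.
s = (y2 - y1) / (x2 - x1) = (51) / (8) mod 53 = 13
x3 = s^2 - x1 - x2 mod 53 = 13^2 - 15 - 23 = 25
y3 = s (x1 - x3) - y1 mod 53 = 13 * (15 - 25) - 5 = 24

P + Q = (25, 24)


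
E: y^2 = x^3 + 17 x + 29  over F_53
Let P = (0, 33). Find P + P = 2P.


Doubling: s = (3 x1^2 + a) / (2 y1)
s = (3*0^2 + 17) / (2*33) mod 53 = 38
x3 = s^2 - 2 x1 mod 53 = 38^2 - 2*0 = 13
y3 = s (x1 - x3) - y1 mod 53 = 38 * (0 - 13) - 33 = 3

2P = (13, 3)


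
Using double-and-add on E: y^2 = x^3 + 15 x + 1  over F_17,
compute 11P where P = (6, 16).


k = 11 = 1011_2 (binary, LSB first: 1101)
Double-and-add from P = (6, 16):
  bit 0 = 1: acc = O + (6, 16) = (6, 16)
  bit 1 = 1: acc = (6, 16) + (9, 7) = (11, 16)
  bit 2 = 0: acc unchanged = (11, 16)
  bit 3 = 1: acc = (11, 16) + (1, 0) = (13, 8)

11P = (13, 8)


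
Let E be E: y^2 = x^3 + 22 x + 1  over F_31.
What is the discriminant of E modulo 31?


4 a^3 + 27 b^2 = 4*22^3 + 27*1^2 = 42592 + 27 = 42619
Delta = -16 * (42619) = -681904
Delta mod 31 = 3

Delta = 3 (mod 31)


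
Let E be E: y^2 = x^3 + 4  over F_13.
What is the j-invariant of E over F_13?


Delta = -16(4 a^3 + 27 b^2) mod 13 = 4
-1728 * (4 a)^3 = -1728 * (4*0)^3 mod 13 = 0
j = 0 * 4^(-1) mod 13 = 0

j = 0 (mod 13)


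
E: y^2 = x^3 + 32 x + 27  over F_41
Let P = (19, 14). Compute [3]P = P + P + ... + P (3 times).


k = 3 = 11_2 (binary, LSB first: 11)
Double-and-add from P = (19, 14):
  bit 0 = 1: acc = O + (19, 14) = (19, 14)
  bit 1 = 1: acc = (19, 14) + (24, 8) = (6, 36)

3P = (6, 36)


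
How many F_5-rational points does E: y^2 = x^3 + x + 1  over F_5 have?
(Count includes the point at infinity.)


For each x in F_5, count y with y^2 = x^3 + 1 x + 1 mod 5:
  x = 0: RHS = 1, y in [1, 4]  -> 2 point(s)
  x = 2: RHS = 1, y in [1, 4]  -> 2 point(s)
  x = 3: RHS = 1, y in [1, 4]  -> 2 point(s)
  x = 4: RHS = 4, y in [2, 3]  -> 2 point(s)
Affine points: 8. Add the point at infinity: total = 9.

#E(F_5) = 9


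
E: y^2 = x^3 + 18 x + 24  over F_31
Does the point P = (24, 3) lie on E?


Check whether y^2 = x^3 + 18 x + 24 (mod 31) for (x, y) = (24, 3).
LHS: y^2 = 3^2 mod 31 = 9
RHS: x^3 + 18 x + 24 = 24^3 + 18*24 + 24 mod 31 = 20
LHS != RHS

No, not on the curve


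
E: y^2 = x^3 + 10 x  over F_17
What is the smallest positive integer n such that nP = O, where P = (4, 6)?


Compute successive multiples of P until we hit O:
  1P = (4, 6)
  2P = (13, 10)
  3P = (13, 7)
  4P = (4, 11)
  5P = O

ord(P) = 5


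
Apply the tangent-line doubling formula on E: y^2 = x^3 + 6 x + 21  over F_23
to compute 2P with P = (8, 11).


Doubling: s = (3 x1^2 + a) / (2 y1)
s = (3*8^2 + 6) / (2*11) mod 23 = 9
x3 = s^2 - 2 x1 mod 23 = 9^2 - 2*8 = 19
y3 = s (x1 - x3) - y1 mod 23 = 9 * (8 - 19) - 11 = 5

2P = (19, 5)


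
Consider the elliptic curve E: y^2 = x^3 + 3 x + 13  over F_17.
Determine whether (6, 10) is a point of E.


Check whether y^2 = x^3 + 3 x + 13 (mod 17) for (x, y) = (6, 10).
LHS: y^2 = 10^2 mod 17 = 15
RHS: x^3 + 3 x + 13 = 6^3 + 3*6 + 13 mod 17 = 9
LHS != RHS

No, not on the curve


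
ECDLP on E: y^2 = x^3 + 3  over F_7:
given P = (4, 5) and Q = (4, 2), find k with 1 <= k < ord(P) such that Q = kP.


Enumerate multiples of P until we hit Q = (4, 2):
  1P = (4, 5)
  2P = (3, 4)
  3P = (1, 5)
  4P = (2, 2)
  5P = (5, 4)
  6P = (6, 4)
  7P = (6, 3)
  8P = (5, 3)
  9P = (2, 5)
  10P = (1, 2)
  11P = (3, 3)
  12P = (4, 2)
Match found at i = 12.

k = 12


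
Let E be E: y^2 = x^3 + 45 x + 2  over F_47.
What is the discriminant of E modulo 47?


4 a^3 + 27 b^2 = 4*45^3 + 27*2^2 = 364500 + 108 = 364608
Delta = -16 * (364608) = -5833728
Delta mod 47 = 6

Delta = 6 (mod 47)


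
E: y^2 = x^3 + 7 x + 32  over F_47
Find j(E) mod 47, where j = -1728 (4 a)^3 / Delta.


Delta = -16(4 a^3 + 27 b^2) mod 47 = 40
-1728 * (4 a)^3 = -1728 * (4*7)^3 mod 47 = 33
j = 33 * 40^(-1) mod 47 = 2

j = 2 (mod 47)


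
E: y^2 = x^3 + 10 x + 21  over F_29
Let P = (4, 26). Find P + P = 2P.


Doubling: s = (3 x1^2 + a) / (2 y1)
s = (3*4^2 + 10) / (2*26) mod 29 = 0
x3 = s^2 - 2 x1 mod 29 = 0^2 - 2*4 = 21
y3 = s (x1 - x3) - y1 mod 29 = 0 * (4 - 21) - 26 = 3

2P = (21, 3)


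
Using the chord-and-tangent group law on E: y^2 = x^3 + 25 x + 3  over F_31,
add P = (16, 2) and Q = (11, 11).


P != Q, so use the chord formula.
s = (y2 - y1) / (x2 - x1) = (9) / (26) mod 31 = 23
x3 = s^2 - x1 - x2 mod 31 = 23^2 - 16 - 11 = 6
y3 = s (x1 - x3) - y1 mod 31 = 23 * (16 - 6) - 2 = 11

P + Q = (6, 11)


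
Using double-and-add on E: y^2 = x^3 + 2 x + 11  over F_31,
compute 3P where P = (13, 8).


k = 3 = 11_2 (binary, LSB first: 11)
Double-and-add from P = (13, 8):
  bit 0 = 1: acc = O + (13, 8) = (13, 8)
  bit 1 = 1: acc = (13, 8) + (30, 15) = (27, 30)

3P = (27, 30)


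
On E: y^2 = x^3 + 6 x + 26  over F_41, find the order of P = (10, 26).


Compute successive multiples of P until we hit O:
  1P = (10, 26)
  2P = (25, 4)
  3P = (22, 8)
  4P = (1, 22)
  5P = (14, 36)
  6P = (13, 28)
  7P = (23, 20)
  8P = (7, 1)
  ... (continuing to 43P)
  43P = O

ord(P) = 43


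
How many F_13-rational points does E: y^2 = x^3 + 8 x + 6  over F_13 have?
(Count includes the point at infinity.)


For each x in F_13, count y with y^2 = x^3 + 8 x + 6 mod 13:
  x = 2: RHS = 4, y in [2, 11]  -> 2 point(s)
  x = 6: RHS = 10, y in [6, 7]  -> 2 point(s)
  x = 8: RHS = 10, y in [6, 7]  -> 2 point(s)
  x = 9: RHS = 1, y in [1, 12]  -> 2 point(s)
  x = 12: RHS = 10, y in [6, 7]  -> 2 point(s)
Affine points: 10. Add the point at infinity: total = 11.

#E(F_13) = 11


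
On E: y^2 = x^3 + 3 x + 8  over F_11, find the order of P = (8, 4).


Compute successive multiples of P until we hit O:
  1P = (8, 4)
  2P = (7, 8)
  3P = (1, 1)
  4P = (6, 0)
  5P = (1, 10)
  6P = (7, 3)
  7P = (8, 7)
  8P = O

ord(P) = 8


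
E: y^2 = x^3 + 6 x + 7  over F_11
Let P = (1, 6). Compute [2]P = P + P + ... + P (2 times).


k = 2 = 10_2 (binary, LSB first: 01)
Double-and-add from P = (1, 6):
  bit 0 = 0: acc unchanged = O
  bit 1 = 1: acc = O + (2, 7) = (2, 7)

2P = (2, 7)


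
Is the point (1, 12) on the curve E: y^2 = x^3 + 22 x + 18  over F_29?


Check whether y^2 = x^3 + 22 x + 18 (mod 29) for (x, y) = (1, 12).
LHS: y^2 = 12^2 mod 29 = 28
RHS: x^3 + 22 x + 18 = 1^3 + 22*1 + 18 mod 29 = 12
LHS != RHS

No, not on the curve


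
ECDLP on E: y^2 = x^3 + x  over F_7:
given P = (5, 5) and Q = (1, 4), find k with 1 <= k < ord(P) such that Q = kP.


Enumerate multiples of P until we hit Q = (1, 4):
  1P = (5, 5)
  2P = (1, 3)
  3P = (3, 3)
  4P = (0, 0)
  5P = (3, 4)
  6P = (1, 4)
Match found at i = 6.

k = 6


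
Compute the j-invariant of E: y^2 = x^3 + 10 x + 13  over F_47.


Delta = -16(4 a^3 + 27 b^2) mod 47 = 44
-1728 * (4 a)^3 = -1728 * (4*10)^3 mod 47 = 34
j = 34 * 44^(-1) mod 47 = 20

j = 20 (mod 47)


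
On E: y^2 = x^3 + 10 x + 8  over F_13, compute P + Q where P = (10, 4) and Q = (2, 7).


P != Q, so use the chord formula.
s = (y2 - y1) / (x2 - x1) = (3) / (5) mod 13 = 11
x3 = s^2 - x1 - x2 mod 13 = 11^2 - 10 - 2 = 5
y3 = s (x1 - x3) - y1 mod 13 = 11 * (10 - 5) - 4 = 12

P + Q = (5, 12)
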